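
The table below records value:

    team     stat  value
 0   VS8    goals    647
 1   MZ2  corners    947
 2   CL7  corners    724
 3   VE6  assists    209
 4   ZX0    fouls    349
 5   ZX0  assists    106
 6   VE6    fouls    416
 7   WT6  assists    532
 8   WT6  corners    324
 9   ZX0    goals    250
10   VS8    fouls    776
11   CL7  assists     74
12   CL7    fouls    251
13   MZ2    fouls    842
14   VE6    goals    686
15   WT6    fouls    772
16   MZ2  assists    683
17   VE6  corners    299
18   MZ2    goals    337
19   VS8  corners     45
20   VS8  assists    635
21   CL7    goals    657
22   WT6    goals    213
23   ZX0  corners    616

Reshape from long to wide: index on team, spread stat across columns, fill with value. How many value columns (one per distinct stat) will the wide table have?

4

4 distinct stat values: assists, fouls, goals, corners.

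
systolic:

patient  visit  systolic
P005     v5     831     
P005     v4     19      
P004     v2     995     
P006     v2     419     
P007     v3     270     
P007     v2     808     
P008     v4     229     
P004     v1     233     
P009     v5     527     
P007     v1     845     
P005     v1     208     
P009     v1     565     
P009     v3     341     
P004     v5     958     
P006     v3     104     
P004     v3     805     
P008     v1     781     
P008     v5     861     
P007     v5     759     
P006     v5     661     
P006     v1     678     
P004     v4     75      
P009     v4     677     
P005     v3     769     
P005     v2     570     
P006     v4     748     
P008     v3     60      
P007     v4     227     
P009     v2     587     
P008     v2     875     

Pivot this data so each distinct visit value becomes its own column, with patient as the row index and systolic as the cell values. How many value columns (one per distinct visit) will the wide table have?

5 distinct visit values: v1, v2, v3, v4, v5.

5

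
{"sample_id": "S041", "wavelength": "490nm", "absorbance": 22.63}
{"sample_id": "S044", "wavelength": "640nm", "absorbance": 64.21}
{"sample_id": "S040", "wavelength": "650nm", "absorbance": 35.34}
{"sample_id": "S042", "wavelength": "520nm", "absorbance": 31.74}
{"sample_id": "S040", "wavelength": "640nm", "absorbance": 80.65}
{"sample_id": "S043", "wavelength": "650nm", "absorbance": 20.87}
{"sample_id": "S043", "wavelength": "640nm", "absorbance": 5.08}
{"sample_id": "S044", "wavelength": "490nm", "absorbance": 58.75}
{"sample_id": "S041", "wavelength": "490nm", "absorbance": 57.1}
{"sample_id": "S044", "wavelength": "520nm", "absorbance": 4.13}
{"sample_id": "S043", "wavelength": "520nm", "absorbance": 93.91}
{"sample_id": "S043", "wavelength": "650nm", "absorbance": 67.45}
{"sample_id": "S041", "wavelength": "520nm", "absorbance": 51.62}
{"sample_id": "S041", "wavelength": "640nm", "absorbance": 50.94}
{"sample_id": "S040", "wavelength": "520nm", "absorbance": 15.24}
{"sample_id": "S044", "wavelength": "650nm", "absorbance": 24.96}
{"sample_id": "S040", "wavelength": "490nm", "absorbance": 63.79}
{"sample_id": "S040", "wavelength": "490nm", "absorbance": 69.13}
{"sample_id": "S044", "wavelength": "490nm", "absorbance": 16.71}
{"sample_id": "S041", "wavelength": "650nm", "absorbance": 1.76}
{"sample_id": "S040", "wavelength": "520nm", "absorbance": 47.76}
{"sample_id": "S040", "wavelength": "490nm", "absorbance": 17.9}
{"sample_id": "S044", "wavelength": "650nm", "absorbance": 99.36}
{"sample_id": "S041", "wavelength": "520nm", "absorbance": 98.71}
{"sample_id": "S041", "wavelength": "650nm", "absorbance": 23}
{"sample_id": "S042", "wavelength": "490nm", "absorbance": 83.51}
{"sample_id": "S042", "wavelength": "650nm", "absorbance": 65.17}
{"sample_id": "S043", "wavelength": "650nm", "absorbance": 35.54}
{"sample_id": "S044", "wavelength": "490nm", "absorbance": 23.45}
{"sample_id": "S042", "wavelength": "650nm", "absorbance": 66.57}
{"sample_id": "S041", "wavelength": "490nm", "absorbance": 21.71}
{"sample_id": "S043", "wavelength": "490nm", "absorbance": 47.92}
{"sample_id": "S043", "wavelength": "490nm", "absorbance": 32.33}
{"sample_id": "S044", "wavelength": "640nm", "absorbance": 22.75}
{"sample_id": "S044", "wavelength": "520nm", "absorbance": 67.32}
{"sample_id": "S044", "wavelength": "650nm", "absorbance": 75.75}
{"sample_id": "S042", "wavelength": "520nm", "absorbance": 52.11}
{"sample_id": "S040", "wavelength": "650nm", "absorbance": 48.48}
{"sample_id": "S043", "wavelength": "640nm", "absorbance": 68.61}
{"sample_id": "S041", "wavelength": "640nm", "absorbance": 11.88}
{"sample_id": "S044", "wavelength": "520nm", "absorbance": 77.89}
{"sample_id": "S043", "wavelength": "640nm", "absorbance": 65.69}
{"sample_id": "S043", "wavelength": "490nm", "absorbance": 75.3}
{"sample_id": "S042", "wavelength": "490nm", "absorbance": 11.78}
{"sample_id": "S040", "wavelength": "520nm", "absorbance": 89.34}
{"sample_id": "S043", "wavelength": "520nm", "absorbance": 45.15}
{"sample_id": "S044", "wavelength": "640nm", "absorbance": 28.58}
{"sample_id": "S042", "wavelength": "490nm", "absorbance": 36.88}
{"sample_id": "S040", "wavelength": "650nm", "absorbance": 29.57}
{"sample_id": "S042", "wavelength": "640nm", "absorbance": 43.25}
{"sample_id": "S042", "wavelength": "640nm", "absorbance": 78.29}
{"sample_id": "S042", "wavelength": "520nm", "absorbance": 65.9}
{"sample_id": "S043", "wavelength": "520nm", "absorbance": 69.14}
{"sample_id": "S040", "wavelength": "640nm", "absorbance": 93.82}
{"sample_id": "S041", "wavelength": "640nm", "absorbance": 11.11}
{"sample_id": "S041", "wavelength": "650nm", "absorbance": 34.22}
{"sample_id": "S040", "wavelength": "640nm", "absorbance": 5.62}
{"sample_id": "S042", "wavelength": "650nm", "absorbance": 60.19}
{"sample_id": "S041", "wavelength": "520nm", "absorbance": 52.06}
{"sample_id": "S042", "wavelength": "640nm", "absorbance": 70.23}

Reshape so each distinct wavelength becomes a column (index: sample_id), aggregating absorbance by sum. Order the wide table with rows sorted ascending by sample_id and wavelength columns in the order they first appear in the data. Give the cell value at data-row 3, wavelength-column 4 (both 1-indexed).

With rows sorted ascending by sample_id, row 3 is sample_id=S042. wavelength columns in first-appearance order: 490nm, 640nm, 650nm, 520nm; column 4 is 520nm.
Long rows with sample_id=S042, wavelength=520nm: 31.74 + 52.11 + 65.9 = 149.75.

149.75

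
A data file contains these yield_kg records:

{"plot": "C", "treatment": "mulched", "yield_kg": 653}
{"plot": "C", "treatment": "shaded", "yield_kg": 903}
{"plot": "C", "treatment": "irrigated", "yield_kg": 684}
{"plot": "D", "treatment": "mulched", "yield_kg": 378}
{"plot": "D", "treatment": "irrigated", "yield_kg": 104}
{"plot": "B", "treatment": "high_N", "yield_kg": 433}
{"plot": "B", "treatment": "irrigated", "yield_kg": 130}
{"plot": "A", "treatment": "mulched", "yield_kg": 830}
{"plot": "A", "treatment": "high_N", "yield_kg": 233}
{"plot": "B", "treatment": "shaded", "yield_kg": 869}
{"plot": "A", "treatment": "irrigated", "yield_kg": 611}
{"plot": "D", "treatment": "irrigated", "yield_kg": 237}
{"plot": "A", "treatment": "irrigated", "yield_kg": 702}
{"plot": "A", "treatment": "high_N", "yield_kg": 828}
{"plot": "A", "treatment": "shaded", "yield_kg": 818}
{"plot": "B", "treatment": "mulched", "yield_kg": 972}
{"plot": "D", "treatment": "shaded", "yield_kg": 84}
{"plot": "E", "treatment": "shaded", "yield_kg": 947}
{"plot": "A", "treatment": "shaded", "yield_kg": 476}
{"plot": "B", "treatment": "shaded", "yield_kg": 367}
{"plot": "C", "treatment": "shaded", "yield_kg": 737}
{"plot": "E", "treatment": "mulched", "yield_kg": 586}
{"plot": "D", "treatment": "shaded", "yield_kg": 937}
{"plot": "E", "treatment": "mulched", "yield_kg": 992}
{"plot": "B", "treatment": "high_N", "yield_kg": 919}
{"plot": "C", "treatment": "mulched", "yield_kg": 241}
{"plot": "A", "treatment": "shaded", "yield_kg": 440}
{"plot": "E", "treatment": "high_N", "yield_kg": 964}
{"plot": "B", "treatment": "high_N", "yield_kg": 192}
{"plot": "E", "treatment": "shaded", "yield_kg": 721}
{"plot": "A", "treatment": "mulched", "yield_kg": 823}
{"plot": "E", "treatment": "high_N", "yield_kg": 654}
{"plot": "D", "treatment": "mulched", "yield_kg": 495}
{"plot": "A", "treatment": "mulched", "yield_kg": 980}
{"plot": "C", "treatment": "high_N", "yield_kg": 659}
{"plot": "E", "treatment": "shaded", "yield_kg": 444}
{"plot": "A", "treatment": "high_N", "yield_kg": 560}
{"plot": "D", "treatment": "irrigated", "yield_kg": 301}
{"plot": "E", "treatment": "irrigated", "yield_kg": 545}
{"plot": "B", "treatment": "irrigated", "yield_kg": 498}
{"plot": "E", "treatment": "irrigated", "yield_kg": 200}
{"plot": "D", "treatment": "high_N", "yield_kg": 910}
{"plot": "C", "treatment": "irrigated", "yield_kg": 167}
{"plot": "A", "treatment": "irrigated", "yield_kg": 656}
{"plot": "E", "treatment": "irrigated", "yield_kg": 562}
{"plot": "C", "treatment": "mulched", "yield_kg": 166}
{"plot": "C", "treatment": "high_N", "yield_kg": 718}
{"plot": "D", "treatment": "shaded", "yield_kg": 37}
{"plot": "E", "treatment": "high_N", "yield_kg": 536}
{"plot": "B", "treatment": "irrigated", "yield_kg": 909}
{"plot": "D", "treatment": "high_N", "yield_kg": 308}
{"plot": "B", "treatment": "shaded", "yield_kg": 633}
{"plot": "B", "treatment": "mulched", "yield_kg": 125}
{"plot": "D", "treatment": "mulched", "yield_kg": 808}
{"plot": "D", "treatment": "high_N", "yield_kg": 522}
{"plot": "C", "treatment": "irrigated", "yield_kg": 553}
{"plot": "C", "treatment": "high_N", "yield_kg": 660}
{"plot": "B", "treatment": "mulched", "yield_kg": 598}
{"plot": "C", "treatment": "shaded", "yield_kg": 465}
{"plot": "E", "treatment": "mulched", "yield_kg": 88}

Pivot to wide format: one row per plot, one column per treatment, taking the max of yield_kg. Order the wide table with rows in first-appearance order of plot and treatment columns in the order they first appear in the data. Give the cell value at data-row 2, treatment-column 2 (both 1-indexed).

With rows in first-appearance order of plot, row 2 is plot=D. treatment columns in first-appearance order: mulched, shaded, irrigated, high_N; column 2 is shaded.
Long rows with plot=D, treatment=shaded: max(84, 937, 37) = 937.

937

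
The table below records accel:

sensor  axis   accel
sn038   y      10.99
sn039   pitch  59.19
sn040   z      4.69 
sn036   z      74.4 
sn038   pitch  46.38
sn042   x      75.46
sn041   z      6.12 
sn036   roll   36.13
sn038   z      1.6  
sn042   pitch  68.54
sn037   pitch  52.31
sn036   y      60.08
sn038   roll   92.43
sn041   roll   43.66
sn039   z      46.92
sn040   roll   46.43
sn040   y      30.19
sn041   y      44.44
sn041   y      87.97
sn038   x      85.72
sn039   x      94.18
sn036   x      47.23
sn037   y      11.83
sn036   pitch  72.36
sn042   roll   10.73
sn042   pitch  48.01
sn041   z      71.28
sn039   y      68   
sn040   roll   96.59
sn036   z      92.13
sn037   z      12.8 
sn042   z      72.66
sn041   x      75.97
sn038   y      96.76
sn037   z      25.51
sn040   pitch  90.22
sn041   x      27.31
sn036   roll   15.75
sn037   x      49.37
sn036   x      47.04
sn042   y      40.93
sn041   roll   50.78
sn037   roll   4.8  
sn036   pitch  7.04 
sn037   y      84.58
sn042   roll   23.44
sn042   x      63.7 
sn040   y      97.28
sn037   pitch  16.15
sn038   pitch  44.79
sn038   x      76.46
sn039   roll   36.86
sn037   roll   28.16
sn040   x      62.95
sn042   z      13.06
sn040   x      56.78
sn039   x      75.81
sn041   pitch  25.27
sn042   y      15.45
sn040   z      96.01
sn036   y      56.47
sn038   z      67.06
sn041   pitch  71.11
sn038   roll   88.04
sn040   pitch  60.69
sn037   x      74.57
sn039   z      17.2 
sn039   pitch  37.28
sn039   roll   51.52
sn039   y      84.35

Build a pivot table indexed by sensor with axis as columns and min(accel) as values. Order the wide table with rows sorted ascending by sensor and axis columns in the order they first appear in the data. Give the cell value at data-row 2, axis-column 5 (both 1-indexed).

4.8

With rows sorted ascending by sensor, row 2 is sensor=sn037. axis columns in first-appearance order: y, pitch, z, x, roll; column 5 is roll.
Long rows with sensor=sn037, axis=roll: min(4.8, 28.16) = 4.8.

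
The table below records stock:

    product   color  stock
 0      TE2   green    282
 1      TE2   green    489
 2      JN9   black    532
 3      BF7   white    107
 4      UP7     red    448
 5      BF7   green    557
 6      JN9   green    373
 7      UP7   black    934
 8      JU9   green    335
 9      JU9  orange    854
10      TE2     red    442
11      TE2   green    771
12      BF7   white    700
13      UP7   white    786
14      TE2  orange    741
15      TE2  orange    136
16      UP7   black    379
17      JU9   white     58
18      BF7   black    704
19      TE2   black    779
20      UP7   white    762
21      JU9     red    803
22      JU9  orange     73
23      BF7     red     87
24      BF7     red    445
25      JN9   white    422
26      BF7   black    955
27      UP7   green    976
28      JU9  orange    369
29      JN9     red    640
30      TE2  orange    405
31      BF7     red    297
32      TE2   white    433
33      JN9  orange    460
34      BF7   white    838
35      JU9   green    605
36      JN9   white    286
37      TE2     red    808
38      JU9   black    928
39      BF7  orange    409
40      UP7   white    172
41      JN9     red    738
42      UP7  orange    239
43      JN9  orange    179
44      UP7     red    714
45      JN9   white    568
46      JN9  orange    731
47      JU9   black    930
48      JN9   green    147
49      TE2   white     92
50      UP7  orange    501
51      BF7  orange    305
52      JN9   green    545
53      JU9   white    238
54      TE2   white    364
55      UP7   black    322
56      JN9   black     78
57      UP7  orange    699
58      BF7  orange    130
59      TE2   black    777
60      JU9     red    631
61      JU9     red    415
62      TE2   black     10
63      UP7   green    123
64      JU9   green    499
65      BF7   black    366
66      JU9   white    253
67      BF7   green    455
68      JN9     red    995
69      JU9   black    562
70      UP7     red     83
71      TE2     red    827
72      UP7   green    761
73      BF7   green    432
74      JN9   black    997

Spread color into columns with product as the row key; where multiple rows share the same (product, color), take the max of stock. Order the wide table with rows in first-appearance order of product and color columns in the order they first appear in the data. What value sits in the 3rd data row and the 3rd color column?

838

With rows in first-appearance order of product, row 3 is product=BF7. color columns in first-appearance order: green, black, white, red, orange; column 3 is white.
Long rows with product=BF7, color=white: max(107, 700, 838) = 838.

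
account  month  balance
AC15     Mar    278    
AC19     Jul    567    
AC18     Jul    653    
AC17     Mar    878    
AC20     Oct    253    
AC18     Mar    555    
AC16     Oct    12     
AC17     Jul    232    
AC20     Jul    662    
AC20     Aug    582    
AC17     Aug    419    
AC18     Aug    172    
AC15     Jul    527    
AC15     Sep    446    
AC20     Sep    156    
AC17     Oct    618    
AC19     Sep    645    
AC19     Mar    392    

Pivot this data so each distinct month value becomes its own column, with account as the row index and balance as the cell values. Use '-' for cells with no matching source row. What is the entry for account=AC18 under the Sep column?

No long-format row has account=AC18 and month=Sep, so the cell is -.

-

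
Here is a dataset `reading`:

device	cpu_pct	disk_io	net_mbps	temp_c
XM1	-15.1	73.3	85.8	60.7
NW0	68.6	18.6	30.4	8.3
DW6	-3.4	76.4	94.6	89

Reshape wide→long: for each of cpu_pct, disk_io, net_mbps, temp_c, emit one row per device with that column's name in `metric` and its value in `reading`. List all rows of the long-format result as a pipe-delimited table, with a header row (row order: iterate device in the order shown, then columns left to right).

| device | metric | reading |
| XM1 | cpu_pct | -15.1 |
| XM1 | disk_io | 73.3 |
| XM1 | net_mbps | 85.8 |
| XM1 | temp_c | 60.7 |
| NW0 | cpu_pct | 68.6 |
| NW0 | disk_io | 18.6 |
| NW0 | net_mbps | 30.4 |
| NW0 | temp_c | 8.3 |
| DW6 | cpu_pct | -3.4 |
| DW6 | disk_io | 76.4 |
| DW6 | net_mbps | 94.6 |
| DW6 | temp_c | 89 |

Each (device, column) pair becomes one row: 3 × 4 = 12 rows.
For example, (XM1, cpu_pct) → reading=-15.1.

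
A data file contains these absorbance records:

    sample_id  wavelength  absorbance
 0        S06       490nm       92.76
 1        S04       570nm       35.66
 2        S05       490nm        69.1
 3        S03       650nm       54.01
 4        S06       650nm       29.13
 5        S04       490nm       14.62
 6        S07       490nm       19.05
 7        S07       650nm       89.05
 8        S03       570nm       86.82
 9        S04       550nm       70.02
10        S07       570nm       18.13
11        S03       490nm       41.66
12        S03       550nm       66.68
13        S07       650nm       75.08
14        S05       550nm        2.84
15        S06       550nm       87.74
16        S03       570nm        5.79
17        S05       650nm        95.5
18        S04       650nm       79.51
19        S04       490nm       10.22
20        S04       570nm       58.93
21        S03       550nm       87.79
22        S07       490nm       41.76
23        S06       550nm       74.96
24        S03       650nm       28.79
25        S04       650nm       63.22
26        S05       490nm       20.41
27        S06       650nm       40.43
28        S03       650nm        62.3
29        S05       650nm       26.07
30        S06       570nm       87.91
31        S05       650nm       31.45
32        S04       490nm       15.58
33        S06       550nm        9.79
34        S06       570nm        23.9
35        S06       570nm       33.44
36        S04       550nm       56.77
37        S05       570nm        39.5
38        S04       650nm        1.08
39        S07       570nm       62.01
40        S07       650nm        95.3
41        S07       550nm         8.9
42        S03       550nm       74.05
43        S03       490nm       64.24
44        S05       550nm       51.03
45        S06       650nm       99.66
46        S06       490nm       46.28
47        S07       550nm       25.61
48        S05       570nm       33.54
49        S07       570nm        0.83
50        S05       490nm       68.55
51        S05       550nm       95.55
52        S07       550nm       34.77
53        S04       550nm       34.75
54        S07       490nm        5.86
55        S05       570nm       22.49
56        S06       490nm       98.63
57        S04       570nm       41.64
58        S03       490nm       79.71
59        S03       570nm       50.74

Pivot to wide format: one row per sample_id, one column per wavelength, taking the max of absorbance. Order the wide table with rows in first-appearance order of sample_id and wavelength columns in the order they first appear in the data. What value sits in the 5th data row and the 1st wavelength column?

41.76

With rows in first-appearance order of sample_id, row 5 is sample_id=S07. wavelength columns in first-appearance order: 490nm, 570nm, 650nm, 550nm; column 1 is 490nm.
Long rows with sample_id=S07, wavelength=490nm: max(19.05, 41.76, 5.86) = 41.76.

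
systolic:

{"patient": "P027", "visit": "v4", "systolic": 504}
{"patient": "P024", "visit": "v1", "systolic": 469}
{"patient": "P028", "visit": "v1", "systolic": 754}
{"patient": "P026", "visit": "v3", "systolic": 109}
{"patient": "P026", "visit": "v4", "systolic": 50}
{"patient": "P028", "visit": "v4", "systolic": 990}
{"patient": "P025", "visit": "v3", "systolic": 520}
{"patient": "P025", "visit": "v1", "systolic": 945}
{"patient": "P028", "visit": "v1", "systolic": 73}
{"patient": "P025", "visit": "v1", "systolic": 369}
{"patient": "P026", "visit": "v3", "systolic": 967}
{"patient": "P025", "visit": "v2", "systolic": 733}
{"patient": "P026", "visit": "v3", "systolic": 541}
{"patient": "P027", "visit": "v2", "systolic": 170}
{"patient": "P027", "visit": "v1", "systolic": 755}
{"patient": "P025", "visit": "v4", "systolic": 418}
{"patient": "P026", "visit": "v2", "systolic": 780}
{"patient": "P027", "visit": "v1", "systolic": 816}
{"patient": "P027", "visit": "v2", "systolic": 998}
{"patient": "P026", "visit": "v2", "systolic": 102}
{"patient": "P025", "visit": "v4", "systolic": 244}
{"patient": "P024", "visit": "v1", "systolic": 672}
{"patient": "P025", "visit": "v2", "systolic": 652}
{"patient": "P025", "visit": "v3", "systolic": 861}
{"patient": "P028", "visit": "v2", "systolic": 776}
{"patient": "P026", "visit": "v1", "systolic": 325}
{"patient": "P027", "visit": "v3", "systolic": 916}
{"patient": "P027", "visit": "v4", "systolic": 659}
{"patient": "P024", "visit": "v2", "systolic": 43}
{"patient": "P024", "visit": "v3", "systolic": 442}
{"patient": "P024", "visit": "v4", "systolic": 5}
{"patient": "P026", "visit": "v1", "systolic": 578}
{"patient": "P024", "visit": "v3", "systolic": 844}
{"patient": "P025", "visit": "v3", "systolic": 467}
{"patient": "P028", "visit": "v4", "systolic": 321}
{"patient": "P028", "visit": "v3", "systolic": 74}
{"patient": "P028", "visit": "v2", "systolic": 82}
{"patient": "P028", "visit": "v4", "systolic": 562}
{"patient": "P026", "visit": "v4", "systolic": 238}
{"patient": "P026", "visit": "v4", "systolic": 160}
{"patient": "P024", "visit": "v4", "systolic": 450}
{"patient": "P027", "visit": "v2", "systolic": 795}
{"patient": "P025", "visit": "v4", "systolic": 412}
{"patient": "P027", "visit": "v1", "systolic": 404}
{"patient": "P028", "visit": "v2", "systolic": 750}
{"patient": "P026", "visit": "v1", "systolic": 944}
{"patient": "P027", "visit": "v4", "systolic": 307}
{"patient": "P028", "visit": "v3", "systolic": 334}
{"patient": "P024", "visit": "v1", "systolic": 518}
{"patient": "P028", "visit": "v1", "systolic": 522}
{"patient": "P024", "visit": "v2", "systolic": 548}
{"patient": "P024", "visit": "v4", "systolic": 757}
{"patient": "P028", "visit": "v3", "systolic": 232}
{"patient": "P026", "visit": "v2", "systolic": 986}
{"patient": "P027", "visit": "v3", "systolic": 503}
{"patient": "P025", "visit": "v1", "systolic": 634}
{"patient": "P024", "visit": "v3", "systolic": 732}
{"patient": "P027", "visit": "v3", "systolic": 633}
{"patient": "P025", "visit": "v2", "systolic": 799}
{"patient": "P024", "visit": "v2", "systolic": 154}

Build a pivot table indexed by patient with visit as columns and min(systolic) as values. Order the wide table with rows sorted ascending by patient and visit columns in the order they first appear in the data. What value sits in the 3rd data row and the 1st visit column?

With rows sorted ascending by patient, row 3 is patient=P026. visit columns in first-appearance order: v4, v1, v3, v2; column 1 is v4.
Long rows with patient=P026, visit=v4: min(50, 238, 160) = 50.

50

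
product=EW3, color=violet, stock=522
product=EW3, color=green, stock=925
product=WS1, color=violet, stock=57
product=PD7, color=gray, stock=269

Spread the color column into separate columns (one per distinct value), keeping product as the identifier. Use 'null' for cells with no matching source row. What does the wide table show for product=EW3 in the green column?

925

The long row with product=EW3, color=green has stock=925.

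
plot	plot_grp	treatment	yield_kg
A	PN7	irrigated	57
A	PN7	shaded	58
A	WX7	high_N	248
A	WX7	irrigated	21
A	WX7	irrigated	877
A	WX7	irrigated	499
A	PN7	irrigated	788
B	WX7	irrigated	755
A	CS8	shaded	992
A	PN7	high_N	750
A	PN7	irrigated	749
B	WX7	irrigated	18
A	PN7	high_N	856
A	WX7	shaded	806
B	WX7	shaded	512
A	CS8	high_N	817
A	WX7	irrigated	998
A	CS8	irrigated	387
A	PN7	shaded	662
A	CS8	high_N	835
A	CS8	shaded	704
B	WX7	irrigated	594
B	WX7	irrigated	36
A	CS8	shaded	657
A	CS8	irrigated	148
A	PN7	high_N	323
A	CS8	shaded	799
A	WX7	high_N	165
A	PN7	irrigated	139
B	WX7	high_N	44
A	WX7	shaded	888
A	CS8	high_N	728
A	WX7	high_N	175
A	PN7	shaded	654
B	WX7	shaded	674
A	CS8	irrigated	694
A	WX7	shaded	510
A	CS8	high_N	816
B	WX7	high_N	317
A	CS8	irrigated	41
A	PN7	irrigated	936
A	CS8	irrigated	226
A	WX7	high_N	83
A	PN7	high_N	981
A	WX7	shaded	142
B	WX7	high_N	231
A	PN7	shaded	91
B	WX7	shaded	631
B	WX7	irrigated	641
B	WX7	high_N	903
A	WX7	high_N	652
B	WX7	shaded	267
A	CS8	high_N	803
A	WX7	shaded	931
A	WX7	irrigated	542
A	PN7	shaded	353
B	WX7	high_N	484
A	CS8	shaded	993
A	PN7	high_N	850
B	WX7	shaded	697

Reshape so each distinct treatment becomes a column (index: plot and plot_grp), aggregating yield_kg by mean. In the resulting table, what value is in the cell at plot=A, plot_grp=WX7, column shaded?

Rows with plot=A, plot_grp=WX7 and treatment=shaded: yield_kg values are 806, 888, 510, 142, 931.
(806 + 888 + 510 + 142 + 931) / 5 = 655.40.

655.40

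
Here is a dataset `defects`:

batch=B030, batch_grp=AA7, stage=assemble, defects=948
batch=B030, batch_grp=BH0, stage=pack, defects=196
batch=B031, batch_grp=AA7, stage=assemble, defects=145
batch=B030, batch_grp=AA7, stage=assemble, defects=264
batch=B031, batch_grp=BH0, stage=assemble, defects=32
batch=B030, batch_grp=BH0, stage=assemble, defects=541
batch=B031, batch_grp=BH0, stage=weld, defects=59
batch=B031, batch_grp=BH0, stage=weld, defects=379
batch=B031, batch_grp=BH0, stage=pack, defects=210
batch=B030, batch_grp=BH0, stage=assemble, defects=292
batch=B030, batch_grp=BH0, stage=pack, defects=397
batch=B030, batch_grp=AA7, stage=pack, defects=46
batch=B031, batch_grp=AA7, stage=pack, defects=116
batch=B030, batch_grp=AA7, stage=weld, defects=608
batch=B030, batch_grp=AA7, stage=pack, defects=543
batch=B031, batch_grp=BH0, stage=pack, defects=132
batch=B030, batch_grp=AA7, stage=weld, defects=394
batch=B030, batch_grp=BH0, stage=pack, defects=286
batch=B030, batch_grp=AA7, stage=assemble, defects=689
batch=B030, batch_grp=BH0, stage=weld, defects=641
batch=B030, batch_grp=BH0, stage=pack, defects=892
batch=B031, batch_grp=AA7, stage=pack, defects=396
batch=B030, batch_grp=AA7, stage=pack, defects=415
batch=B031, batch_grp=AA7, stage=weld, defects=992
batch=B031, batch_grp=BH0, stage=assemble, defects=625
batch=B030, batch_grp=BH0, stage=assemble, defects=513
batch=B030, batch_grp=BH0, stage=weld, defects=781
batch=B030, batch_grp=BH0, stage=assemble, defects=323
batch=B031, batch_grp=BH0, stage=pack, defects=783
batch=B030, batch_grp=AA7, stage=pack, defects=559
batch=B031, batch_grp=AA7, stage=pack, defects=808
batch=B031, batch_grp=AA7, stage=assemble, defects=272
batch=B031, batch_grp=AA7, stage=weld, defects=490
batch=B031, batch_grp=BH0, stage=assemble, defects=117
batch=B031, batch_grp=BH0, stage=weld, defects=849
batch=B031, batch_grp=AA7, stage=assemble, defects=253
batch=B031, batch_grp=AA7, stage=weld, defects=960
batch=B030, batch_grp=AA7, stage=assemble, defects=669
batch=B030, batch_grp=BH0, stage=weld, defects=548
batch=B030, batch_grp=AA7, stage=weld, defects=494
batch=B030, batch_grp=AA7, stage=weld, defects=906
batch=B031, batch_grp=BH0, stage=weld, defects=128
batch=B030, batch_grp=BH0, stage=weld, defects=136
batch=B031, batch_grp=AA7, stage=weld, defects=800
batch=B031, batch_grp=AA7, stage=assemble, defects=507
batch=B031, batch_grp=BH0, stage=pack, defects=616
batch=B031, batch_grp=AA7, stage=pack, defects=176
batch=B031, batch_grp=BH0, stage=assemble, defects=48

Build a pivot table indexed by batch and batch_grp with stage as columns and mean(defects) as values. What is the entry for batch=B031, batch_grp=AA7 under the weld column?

Rows with batch=B031, batch_grp=AA7 and stage=weld: defects values are 992, 490, 960, 800.
(992 + 490 + 960 + 800) / 4 = 810.50.

810.50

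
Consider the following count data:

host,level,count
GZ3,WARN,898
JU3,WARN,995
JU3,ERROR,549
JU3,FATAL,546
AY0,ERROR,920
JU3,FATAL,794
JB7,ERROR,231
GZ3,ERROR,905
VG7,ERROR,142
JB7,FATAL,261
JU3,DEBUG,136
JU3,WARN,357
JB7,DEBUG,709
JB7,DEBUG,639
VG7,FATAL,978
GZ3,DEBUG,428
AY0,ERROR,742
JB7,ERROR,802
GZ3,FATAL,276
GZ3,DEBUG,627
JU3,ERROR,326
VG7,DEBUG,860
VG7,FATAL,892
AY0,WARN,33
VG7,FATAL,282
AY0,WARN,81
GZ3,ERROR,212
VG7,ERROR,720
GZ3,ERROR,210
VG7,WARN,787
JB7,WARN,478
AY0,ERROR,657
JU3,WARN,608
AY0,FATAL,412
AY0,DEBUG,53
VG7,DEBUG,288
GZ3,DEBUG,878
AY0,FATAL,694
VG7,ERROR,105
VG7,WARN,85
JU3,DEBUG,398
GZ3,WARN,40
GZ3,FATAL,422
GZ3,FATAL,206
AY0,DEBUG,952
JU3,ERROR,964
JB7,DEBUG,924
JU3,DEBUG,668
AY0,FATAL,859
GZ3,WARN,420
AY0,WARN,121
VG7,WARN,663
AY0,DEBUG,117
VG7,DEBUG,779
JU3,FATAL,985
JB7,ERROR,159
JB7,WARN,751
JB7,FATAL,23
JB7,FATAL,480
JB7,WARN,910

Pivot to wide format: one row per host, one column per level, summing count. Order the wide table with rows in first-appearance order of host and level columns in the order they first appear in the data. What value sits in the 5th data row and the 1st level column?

1535

With rows in first-appearance order of host, row 5 is host=VG7. level columns in first-appearance order: WARN, ERROR, FATAL, DEBUG; column 1 is WARN.
Long rows with host=VG7, level=WARN: 787 + 85 + 663 = 1535.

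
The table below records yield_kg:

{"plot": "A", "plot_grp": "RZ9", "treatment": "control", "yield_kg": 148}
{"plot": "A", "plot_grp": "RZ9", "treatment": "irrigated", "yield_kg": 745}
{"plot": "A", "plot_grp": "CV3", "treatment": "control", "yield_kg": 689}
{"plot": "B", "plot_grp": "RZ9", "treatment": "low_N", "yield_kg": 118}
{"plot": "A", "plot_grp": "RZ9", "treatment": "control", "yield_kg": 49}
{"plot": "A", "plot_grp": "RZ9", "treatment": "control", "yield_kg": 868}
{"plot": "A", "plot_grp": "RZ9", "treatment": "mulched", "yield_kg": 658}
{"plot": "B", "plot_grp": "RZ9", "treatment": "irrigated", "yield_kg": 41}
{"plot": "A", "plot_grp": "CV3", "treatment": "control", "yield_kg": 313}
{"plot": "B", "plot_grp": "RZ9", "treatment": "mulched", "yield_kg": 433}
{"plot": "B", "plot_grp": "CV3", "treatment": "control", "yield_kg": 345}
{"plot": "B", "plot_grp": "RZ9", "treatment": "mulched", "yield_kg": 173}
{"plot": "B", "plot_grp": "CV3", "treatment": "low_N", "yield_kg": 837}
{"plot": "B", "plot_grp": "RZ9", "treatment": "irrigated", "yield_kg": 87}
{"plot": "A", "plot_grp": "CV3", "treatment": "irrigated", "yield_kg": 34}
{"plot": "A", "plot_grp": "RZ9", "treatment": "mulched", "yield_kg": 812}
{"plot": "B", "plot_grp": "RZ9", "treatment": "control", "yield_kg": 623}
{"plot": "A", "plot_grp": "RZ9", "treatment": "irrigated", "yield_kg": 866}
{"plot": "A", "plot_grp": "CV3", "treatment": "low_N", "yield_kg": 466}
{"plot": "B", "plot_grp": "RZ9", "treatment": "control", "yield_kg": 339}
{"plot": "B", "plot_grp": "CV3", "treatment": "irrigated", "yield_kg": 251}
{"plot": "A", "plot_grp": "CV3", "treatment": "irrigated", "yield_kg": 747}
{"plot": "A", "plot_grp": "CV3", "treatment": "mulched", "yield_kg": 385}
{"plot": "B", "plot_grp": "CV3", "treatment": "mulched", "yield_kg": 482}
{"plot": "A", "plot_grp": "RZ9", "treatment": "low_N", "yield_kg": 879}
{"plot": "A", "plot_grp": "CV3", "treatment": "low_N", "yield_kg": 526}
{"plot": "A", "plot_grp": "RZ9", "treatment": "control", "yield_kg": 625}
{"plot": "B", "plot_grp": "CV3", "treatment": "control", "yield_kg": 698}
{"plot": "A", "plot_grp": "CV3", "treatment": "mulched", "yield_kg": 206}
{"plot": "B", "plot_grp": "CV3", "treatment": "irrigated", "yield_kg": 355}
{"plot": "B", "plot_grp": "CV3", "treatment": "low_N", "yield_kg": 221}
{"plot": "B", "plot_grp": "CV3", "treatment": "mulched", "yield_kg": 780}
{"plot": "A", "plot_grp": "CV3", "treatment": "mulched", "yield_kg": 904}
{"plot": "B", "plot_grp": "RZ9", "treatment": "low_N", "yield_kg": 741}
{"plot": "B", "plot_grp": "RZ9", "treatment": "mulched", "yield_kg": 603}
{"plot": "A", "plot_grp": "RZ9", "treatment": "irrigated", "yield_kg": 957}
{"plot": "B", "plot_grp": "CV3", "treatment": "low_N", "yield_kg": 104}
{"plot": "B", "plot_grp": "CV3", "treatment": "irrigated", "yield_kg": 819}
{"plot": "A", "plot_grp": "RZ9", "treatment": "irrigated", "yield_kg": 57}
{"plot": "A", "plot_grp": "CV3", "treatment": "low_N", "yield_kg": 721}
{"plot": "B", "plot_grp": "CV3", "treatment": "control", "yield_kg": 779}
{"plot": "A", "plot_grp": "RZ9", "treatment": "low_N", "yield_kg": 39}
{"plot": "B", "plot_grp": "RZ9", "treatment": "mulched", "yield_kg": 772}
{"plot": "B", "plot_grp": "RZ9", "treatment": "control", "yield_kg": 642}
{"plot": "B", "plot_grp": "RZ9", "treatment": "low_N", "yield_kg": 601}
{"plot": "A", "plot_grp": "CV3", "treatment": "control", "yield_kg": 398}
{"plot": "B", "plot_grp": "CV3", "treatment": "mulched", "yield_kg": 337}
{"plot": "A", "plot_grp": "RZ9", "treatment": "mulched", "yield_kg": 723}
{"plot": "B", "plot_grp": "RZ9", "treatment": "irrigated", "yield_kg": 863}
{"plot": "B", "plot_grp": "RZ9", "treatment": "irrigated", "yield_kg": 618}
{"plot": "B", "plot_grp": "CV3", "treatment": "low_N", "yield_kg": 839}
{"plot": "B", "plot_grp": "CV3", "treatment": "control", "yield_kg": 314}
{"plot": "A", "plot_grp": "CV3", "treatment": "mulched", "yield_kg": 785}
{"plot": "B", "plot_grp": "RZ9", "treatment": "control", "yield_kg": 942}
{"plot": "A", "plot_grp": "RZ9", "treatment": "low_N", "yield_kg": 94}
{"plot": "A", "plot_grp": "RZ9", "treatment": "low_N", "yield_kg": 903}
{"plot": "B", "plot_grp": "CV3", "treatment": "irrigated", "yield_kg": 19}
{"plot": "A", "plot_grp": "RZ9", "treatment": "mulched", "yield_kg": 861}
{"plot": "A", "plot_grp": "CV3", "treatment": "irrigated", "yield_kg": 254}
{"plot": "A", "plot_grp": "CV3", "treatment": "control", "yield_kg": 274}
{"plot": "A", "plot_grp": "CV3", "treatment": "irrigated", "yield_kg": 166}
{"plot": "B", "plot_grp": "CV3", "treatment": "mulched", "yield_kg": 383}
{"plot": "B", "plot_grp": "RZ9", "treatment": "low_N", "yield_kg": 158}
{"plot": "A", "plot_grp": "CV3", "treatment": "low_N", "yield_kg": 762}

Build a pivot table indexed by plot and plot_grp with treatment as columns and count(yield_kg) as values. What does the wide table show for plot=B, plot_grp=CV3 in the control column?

4

Rows with plot=B, plot_grp=CV3 and treatment=control: yield_kg values are 345, 698, 779, 314.
4 rows match — count = 4.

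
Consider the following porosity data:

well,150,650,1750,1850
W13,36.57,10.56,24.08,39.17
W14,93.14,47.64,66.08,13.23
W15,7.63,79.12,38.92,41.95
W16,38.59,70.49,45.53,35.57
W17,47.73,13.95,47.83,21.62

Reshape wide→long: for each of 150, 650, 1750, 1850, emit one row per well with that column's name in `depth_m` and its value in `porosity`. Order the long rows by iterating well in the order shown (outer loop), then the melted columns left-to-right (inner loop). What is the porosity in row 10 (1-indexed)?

20 rows total (5 × 4). Row 10: index ⌊(10-1)/4⌋ = 2 into well → W15; (10-1) mod 4 = 1 into the melted columns → 650.
So row 10 is (W15, 650, 79.12); porosity = 79.12.

79.12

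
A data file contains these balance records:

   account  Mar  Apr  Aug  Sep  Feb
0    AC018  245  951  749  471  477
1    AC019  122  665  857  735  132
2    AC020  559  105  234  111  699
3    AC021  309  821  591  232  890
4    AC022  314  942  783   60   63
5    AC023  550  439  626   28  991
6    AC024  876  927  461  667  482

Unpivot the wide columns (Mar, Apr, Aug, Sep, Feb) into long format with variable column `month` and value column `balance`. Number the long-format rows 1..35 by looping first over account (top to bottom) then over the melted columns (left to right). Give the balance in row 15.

35 rows total (7 × 5). Row 15: index ⌊(15-1)/5⌋ = 2 into account → AC020; (15-1) mod 5 = 4 into the melted columns → Feb.
So row 15 is (AC020, Feb, 699); balance = 699.

699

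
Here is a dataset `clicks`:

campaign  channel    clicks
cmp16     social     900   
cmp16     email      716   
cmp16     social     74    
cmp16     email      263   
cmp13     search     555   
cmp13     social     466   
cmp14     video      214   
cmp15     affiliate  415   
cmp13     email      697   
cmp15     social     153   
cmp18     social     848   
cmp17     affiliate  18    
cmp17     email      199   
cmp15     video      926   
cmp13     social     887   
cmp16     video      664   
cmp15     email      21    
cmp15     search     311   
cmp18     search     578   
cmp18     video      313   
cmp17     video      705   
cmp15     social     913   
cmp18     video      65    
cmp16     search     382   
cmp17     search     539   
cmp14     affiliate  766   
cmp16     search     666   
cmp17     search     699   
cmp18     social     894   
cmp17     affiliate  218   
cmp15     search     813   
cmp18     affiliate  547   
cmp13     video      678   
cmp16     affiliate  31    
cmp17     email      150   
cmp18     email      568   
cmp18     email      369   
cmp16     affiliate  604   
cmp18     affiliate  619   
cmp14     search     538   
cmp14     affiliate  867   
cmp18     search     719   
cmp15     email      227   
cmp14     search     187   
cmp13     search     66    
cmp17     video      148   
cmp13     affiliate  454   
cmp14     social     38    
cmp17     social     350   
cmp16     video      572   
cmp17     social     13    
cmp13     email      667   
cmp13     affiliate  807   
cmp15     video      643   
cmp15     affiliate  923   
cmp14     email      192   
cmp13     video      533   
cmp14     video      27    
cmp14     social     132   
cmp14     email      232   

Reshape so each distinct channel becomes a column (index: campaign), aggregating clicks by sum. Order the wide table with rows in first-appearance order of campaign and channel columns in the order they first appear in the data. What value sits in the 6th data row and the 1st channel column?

With rows in first-appearance order of campaign, row 6 is campaign=cmp17. channel columns in first-appearance order: social, email, search, video, affiliate; column 1 is social.
Long rows with campaign=cmp17, channel=social: 350 + 13 = 363.

363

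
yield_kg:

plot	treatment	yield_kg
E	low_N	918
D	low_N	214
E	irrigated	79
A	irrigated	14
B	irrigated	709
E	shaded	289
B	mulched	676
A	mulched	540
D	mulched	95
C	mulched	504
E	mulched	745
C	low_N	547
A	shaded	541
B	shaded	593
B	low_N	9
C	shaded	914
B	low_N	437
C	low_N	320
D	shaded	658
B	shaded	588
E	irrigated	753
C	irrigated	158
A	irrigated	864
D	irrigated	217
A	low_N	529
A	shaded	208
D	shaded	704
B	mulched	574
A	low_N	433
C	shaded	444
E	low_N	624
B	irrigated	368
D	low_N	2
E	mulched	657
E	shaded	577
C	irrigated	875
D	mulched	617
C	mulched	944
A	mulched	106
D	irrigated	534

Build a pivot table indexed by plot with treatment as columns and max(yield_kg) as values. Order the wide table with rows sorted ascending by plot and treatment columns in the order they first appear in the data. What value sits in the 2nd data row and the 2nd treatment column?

709

With rows sorted ascending by plot, row 2 is plot=B. treatment columns in first-appearance order: low_N, irrigated, shaded, mulched; column 2 is irrigated.
Long rows with plot=B, treatment=irrigated: max(709, 368) = 709.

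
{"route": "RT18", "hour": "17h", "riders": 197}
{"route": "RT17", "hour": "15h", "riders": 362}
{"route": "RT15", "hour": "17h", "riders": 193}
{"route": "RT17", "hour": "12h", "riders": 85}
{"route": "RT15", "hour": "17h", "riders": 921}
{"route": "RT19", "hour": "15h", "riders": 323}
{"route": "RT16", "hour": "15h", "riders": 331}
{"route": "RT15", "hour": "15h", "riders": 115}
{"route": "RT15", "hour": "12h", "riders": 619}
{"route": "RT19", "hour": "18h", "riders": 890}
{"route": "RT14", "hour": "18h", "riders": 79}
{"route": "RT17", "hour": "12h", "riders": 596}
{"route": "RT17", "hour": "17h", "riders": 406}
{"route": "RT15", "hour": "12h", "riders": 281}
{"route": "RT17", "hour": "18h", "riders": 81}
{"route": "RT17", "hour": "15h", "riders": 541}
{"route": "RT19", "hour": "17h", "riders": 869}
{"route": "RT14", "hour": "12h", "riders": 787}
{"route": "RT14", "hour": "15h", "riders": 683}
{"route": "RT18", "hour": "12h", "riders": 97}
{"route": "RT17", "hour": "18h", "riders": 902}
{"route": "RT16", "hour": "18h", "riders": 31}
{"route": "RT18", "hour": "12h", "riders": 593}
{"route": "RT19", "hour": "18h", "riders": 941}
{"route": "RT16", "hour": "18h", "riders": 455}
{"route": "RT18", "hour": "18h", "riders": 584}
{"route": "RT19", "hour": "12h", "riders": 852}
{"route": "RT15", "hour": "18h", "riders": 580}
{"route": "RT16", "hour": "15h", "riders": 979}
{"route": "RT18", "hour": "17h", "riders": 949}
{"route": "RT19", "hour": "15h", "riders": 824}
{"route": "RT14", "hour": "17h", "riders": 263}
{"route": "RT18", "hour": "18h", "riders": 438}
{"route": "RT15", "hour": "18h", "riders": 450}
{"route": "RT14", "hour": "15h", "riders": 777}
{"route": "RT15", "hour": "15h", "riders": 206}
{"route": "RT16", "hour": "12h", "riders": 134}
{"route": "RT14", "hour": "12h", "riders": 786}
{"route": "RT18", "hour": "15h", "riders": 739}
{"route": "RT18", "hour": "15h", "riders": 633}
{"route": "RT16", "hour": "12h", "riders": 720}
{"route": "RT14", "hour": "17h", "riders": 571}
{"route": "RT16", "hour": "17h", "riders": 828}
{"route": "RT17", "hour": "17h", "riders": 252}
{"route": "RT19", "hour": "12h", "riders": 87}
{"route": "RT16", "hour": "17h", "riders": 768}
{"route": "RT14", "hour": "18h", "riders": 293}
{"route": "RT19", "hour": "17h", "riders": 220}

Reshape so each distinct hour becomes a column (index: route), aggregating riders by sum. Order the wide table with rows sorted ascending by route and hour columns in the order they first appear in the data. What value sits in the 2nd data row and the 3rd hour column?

900

With rows sorted ascending by route, row 2 is route=RT15. hour columns in first-appearance order: 17h, 15h, 12h, 18h; column 3 is 12h.
Long rows with route=RT15, hour=12h: 619 + 281 = 900.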